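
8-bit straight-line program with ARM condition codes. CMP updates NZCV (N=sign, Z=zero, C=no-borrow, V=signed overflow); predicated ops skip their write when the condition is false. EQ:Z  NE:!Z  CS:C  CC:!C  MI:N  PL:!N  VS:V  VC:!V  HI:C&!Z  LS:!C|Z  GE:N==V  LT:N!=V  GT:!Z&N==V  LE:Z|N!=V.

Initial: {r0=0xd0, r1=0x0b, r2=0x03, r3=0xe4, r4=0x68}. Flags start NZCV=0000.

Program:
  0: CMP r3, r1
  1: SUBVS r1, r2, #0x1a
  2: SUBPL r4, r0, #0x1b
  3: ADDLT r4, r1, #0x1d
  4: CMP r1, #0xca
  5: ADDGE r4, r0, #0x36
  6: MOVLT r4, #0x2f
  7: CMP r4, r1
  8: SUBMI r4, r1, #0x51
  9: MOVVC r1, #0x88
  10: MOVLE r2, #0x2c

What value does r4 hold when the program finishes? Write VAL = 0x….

[0] flags=1010 → (cmp)
[1] flags=1010 VS?F → skip
[2] flags=1010 PL?F → skip
[3] flags=1010 LT?T → r4=0x28
[4] flags=0000 → (cmp)
[5] flags=0000 GE?T → r4=0x06
[6] flags=0000 LT?F → skip
[7] flags=1000 → (cmp)
[8] flags=1000 MI?T → r4=0xba
[9] flags=1000 VC?T → r1=0x88
[10] flags=1000 LE?T → r2=0x2c

VAL = 0xba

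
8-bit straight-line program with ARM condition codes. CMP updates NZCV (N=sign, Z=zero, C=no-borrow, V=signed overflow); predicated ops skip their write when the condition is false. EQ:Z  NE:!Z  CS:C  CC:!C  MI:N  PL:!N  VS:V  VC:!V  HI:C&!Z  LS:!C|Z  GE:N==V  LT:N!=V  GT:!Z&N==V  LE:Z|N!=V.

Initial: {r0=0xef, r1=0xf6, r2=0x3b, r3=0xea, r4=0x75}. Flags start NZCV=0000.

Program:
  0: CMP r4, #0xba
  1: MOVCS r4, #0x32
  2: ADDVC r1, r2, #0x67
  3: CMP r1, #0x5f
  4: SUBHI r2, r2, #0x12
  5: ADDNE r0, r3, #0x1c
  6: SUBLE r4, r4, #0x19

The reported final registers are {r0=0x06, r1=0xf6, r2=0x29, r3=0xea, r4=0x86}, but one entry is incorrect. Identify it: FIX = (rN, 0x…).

[0] flags=1001 → (cmp)
[1] flags=1001 CS?F → skip
[2] flags=1001 VC?F → skip
[3] flags=1010 → (cmp)
[4] flags=1010 HI?T → r2=0x29
[5] flags=1010 NE?T → r0=0x06
[6] flags=1010 LE?T → r4=0x5c

FIX = (r4, 0x5c)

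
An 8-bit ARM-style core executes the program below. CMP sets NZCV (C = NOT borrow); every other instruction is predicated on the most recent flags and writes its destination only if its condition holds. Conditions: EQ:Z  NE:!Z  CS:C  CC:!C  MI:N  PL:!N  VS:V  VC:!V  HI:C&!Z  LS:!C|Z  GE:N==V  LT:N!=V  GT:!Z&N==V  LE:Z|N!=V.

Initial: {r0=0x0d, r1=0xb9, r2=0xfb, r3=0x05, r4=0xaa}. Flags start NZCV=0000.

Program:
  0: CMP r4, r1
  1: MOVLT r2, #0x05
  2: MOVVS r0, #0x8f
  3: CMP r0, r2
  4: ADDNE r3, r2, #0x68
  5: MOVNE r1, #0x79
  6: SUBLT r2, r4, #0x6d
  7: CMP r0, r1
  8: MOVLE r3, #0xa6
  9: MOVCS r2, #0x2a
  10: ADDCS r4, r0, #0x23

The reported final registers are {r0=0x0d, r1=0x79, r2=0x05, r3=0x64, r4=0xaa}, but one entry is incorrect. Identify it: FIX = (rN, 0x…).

FIX = (r3, 0xa6)

0: ✓ CMP  NZCV=1000
1: ✓ MOVLT  r2←0x05
2: · MOVVS
3: ✓ CMP  NZCV=0010
4: ✓ ADDNE  r3←0x6d
5: ✓ MOVNE  r1←0x79
6: · SUBLT
7: ✓ CMP  NZCV=1000
8: ✓ MOVLE  r3←0xa6
9: · MOVCS
10: · ADDCS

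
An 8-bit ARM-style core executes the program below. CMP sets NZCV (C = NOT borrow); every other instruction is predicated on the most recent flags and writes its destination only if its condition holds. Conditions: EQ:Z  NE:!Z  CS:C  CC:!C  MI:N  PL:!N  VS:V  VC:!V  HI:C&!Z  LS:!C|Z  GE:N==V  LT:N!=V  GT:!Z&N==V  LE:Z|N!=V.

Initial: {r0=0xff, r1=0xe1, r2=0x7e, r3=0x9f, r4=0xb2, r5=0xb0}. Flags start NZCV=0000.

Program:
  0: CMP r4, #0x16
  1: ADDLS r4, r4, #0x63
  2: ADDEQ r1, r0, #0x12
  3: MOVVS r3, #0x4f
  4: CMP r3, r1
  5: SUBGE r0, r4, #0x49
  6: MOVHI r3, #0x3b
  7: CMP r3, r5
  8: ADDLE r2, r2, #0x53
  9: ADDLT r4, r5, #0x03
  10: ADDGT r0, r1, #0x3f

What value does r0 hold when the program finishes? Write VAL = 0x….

0: ✓ CMP  NZCV=1010
1: · ADDLS
2: · ADDEQ
3: · MOVVS
4: ✓ CMP  NZCV=1000
5: · SUBGE
6: · MOVHI
7: ✓ CMP  NZCV=1000
8: ✓ ADDLE  r2←0xd1
9: ✓ ADDLT  r4←0xb3
10: · ADDGT

VAL = 0xff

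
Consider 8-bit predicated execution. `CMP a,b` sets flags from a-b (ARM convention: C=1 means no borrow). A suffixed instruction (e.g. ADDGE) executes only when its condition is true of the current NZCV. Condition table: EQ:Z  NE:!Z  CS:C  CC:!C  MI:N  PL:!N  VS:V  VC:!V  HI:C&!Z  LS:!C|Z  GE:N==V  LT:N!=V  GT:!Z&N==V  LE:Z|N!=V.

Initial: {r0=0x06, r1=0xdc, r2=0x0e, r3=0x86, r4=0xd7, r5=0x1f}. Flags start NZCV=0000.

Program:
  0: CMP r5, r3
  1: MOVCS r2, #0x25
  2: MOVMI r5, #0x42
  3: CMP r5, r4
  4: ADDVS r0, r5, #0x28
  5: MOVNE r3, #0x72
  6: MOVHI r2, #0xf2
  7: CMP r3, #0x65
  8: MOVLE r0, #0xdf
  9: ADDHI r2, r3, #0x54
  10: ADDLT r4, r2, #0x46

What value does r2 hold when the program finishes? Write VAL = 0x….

0: ✓ CMP  NZCV=1001
1: · MOVCS
2: ✓ MOVMI  r5←0x42
3: ✓ CMP  NZCV=0000
4: · ADDVS
5: ✓ MOVNE  r3←0x72
6: · MOVHI
7: ✓ CMP  NZCV=0010
8: · MOVLE
9: ✓ ADDHI  r2←0xc6
10: · ADDLT

VAL = 0xc6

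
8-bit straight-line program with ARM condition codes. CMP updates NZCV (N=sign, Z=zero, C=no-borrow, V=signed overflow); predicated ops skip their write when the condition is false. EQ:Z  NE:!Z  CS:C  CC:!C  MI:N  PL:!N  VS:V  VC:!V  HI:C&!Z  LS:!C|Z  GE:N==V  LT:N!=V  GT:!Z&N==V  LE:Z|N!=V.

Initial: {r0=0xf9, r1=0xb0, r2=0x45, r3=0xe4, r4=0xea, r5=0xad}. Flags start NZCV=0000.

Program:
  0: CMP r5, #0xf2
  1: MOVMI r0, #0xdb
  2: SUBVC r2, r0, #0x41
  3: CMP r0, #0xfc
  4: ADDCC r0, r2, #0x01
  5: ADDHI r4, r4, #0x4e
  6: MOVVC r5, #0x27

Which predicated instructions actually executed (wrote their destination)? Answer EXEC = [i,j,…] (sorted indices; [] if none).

EXEC = [1,2,4,6]

0: ✓ CMP  NZCV=1000
1: ✓ MOVMI  r0←0xdb
2: ✓ SUBVC  r2←0x9a
3: ✓ CMP  NZCV=1000
4: ✓ ADDCC  r0←0x9b
5: · ADDHI
6: ✓ MOVVC  r5←0x27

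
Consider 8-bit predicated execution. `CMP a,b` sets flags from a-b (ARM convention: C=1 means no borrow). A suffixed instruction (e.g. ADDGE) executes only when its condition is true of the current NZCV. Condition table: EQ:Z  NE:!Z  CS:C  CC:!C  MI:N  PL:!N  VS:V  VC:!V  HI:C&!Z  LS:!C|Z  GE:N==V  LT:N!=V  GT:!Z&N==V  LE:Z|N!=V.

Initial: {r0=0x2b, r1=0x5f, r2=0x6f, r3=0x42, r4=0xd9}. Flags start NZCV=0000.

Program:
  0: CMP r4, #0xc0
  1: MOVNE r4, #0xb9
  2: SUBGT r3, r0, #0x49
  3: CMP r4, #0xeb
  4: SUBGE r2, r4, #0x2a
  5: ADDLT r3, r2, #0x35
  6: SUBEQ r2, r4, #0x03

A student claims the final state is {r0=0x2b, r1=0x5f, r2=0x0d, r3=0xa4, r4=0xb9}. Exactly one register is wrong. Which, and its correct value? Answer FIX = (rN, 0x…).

FIX = (r2, 0x6f)

0: ✓ CMP  NZCV=0010
1: ✓ MOVNE  r4←0xb9
2: ✓ SUBGT  r3←0xe2
3: ✓ CMP  NZCV=1000
4: · SUBGE
5: ✓ ADDLT  r3←0xa4
6: · SUBEQ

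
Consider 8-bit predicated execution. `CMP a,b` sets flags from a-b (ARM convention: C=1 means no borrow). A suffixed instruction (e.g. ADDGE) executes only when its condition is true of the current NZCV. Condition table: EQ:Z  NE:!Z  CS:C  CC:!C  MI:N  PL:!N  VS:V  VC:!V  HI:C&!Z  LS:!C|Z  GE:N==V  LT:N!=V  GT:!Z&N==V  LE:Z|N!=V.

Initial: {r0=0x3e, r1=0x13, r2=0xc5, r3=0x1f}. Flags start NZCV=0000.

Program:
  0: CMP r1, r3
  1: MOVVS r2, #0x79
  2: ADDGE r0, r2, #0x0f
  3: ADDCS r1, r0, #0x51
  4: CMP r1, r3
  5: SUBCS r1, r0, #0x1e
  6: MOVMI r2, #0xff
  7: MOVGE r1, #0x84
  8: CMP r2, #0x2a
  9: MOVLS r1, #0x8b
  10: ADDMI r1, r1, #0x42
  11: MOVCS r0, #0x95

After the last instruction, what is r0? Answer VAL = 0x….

[0] flags=1000 → (cmp)
[1] flags=1000 VS?F → skip
[2] flags=1000 GE?F → skip
[3] flags=1000 CS?F → skip
[4] flags=1000 → (cmp)
[5] flags=1000 CS?F → skip
[6] flags=1000 MI?T → r2=0xff
[7] flags=1000 GE?F → skip
[8] flags=1010 → (cmp)
[9] flags=1010 LS?F → skip
[10] flags=1010 MI?T → r1=0x55
[11] flags=1010 CS?T → r0=0x95

VAL = 0x95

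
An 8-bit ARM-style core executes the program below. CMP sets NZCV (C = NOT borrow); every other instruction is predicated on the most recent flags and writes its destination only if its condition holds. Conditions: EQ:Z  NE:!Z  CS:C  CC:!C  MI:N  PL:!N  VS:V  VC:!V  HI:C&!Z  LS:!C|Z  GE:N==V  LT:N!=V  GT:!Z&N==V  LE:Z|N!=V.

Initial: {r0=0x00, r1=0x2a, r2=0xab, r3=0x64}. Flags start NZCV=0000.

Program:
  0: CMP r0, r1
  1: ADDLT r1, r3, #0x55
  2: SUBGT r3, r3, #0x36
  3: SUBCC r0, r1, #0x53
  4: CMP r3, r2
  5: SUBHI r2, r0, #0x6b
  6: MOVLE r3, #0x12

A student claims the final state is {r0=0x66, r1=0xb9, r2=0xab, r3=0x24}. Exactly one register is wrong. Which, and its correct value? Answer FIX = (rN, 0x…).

FIX = (r3, 0x64)

[0] flags=1000 → (cmp)
[1] flags=1000 LT?T → r1=0xb9
[2] flags=1000 GT?F → skip
[3] flags=1000 CC?T → r0=0x66
[4] flags=1001 → (cmp)
[5] flags=1001 HI?F → skip
[6] flags=1001 LE?F → skip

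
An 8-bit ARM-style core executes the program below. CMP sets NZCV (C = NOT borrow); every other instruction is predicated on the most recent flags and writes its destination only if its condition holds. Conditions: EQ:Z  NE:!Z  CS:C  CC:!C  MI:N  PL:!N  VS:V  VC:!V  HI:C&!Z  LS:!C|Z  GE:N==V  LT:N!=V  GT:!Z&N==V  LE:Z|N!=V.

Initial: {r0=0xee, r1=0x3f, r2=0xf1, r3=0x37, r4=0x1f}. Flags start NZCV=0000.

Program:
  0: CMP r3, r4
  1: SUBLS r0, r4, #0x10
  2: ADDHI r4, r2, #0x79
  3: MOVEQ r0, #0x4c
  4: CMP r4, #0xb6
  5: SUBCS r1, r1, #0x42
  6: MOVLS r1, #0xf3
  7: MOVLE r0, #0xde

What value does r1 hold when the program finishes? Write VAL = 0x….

0: ✓ CMP  NZCV=0010
1: · SUBLS
2: ✓ ADDHI  r4←0x6a
3: · MOVEQ
4: ✓ CMP  NZCV=1001
5: · SUBCS
6: ✓ MOVLS  r1←0xf3
7: · MOVLE

VAL = 0xf3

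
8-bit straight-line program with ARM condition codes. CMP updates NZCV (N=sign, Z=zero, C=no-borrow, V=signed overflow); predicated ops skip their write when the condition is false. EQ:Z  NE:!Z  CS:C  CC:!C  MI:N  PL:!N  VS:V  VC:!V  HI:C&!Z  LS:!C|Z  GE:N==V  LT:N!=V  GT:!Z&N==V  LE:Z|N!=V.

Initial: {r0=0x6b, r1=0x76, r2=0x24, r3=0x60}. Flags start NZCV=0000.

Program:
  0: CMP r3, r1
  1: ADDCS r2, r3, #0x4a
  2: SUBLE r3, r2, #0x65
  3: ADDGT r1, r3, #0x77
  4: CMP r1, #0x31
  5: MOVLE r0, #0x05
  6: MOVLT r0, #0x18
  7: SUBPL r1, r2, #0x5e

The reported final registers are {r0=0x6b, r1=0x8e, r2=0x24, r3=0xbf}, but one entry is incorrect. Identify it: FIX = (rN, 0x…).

FIX = (r1, 0xc6)

[0] flags=1000 → (cmp)
[1] flags=1000 CS?F → skip
[2] flags=1000 LE?T → r3=0xbf
[3] flags=1000 GT?F → skip
[4] flags=0010 → (cmp)
[5] flags=0010 LE?F → skip
[6] flags=0010 LT?F → skip
[7] flags=0010 PL?T → r1=0xc6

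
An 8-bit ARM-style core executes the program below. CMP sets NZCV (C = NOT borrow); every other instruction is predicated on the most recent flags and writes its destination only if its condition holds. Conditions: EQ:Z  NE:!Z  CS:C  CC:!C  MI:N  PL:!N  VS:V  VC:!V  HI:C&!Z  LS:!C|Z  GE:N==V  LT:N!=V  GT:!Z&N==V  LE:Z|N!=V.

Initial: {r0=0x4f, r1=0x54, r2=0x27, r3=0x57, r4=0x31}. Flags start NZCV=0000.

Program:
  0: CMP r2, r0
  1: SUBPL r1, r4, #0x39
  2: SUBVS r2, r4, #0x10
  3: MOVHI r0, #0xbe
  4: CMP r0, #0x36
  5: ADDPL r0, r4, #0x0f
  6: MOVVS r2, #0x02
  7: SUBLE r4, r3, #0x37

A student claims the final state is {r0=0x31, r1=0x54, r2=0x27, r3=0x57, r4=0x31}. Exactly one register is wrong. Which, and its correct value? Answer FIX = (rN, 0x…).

FIX = (r0, 0x40)

[0] flags=1000 → (cmp)
[1] flags=1000 PL?F → skip
[2] flags=1000 VS?F → skip
[3] flags=1000 HI?F → skip
[4] flags=0010 → (cmp)
[5] flags=0010 PL?T → r0=0x40
[6] flags=0010 VS?F → skip
[7] flags=0010 LE?F → skip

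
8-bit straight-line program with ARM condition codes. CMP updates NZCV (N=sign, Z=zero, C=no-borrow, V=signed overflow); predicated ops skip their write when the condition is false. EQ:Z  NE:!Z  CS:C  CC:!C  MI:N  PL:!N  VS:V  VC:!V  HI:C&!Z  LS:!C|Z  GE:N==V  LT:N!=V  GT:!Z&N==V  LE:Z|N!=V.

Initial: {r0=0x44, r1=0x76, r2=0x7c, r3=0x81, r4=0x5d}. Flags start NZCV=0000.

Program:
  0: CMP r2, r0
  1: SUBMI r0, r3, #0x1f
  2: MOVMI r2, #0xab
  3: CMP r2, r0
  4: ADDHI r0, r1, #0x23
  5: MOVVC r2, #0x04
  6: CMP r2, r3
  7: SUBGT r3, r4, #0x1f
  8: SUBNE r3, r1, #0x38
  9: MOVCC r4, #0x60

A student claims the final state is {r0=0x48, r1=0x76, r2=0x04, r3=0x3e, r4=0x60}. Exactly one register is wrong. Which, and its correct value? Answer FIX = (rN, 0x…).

[0] flags=0010 → (cmp)
[1] flags=0010 MI?F → skip
[2] flags=0010 MI?F → skip
[3] flags=0010 → (cmp)
[4] flags=0010 HI?T → r0=0x99
[5] flags=0010 VC?T → r2=0x04
[6] flags=1001 → (cmp)
[7] flags=1001 GT?T → r3=0x3e
[8] flags=1001 NE?T → r3=0x3e
[9] flags=1001 CC?T → r4=0x60

FIX = (r0, 0x99)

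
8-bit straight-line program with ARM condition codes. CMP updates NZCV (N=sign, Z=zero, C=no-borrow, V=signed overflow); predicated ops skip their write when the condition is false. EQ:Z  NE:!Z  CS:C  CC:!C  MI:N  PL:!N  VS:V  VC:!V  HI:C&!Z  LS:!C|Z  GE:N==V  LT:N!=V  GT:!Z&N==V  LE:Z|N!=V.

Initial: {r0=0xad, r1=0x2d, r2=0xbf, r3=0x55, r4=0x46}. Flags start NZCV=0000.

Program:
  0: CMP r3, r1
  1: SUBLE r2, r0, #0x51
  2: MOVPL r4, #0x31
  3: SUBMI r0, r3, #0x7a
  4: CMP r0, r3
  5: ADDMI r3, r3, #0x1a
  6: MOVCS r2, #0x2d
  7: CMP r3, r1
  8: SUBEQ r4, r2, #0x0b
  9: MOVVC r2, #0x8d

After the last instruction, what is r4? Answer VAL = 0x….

VAL = 0x31

0: ✓ CMP  NZCV=0010
1: · SUBLE
2: ✓ MOVPL  r4←0x31
3: · SUBMI
4: ✓ CMP  NZCV=0011
5: · ADDMI
6: ✓ MOVCS  r2←0x2d
7: ✓ CMP  NZCV=0010
8: · SUBEQ
9: ✓ MOVVC  r2←0x8d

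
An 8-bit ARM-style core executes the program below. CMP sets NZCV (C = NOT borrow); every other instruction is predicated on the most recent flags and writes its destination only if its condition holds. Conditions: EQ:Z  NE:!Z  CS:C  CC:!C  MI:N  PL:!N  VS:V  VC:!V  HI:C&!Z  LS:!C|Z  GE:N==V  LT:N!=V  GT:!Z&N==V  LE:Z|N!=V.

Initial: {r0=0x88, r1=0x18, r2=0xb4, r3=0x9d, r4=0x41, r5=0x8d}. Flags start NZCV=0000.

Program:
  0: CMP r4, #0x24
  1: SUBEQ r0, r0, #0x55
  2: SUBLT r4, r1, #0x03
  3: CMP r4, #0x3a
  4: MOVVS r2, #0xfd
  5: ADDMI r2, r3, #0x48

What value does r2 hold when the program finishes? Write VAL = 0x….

0: ✓ CMP  NZCV=0010
1: · SUBEQ
2: · SUBLT
3: ✓ CMP  NZCV=0010
4: · MOVVS
5: · ADDMI

VAL = 0xb4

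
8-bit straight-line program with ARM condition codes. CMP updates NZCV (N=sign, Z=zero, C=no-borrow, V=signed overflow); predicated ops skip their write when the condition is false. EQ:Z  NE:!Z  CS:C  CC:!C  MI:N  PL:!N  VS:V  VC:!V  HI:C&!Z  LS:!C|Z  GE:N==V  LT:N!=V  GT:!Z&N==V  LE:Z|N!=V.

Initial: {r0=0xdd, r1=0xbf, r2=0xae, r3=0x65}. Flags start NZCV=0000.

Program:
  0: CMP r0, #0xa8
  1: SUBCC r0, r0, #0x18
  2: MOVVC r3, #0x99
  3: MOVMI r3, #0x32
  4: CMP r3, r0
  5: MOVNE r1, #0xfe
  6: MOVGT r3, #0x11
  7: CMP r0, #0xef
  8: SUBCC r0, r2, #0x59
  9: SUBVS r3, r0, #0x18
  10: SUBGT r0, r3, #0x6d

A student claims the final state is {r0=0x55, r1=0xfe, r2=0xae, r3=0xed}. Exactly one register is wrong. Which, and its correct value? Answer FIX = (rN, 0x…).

0: ✓ CMP  NZCV=0010
1: · SUBCC
2: ✓ MOVVC  r3←0x99
3: · MOVMI
4: ✓ CMP  NZCV=1000
5: ✓ MOVNE  r1←0xfe
6: · MOVGT
7: ✓ CMP  NZCV=1000
8: ✓ SUBCC  r0←0x55
9: · SUBVS
10: · SUBGT

FIX = (r3, 0x99)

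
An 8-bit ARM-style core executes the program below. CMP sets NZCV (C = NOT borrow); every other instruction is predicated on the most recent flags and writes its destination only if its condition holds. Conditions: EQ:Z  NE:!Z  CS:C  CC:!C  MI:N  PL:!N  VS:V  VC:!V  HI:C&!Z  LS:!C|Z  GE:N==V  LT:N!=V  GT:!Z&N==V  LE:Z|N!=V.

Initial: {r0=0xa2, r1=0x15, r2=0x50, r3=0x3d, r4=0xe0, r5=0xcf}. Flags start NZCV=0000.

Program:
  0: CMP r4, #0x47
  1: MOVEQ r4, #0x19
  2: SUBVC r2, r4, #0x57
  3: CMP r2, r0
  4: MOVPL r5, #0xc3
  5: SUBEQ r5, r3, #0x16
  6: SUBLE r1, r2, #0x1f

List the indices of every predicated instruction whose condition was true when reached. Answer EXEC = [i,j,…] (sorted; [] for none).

[0] flags=1010 → (cmp)
[1] flags=1010 EQ?F → skip
[2] flags=1010 VC?T → r2=0x89
[3] flags=1000 → (cmp)
[4] flags=1000 PL?F → skip
[5] flags=1000 EQ?F → skip
[6] flags=1000 LE?T → r1=0x6a

EXEC = [2,6]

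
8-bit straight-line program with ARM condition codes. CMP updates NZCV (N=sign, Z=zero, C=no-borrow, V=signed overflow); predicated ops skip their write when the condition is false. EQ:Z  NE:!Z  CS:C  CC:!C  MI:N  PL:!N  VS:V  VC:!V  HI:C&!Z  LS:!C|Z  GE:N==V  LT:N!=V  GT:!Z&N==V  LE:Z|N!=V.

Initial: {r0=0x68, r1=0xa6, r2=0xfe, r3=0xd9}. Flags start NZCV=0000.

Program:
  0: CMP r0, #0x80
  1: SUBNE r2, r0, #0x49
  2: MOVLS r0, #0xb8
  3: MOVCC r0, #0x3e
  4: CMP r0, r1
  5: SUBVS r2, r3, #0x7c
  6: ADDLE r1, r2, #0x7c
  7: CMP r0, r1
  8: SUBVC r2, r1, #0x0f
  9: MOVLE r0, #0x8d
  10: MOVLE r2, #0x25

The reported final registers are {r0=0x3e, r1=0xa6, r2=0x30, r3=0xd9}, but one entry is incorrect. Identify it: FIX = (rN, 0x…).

FIX = (r2, 0x5d)

0: ✓ CMP  NZCV=1001
1: ✓ SUBNE  r2←0x1f
2: ✓ MOVLS  r0←0xb8
3: ✓ MOVCC  r0←0x3e
4: ✓ CMP  NZCV=1001
5: ✓ SUBVS  r2←0x5d
6: · ADDLE
7: ✓ CMP  NZCV=1001
8: · SUBVC
9: · MOVLE
10: · MOVLE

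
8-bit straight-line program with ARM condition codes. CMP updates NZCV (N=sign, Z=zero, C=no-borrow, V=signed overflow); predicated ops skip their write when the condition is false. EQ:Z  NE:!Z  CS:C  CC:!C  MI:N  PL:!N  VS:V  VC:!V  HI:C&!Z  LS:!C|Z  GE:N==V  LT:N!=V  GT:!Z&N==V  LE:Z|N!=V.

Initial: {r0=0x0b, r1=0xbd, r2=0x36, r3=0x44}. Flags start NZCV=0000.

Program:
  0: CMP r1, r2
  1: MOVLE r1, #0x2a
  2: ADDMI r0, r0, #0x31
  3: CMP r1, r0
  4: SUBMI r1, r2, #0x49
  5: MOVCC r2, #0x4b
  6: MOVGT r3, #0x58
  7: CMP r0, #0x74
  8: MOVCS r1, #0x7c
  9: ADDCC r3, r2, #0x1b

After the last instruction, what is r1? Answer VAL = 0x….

[0] flags=1010 → (cmp)
[1] flags=1010 LE?T → r1=0x2a
[2] flags=1010 MI?T → r0=0x3c
[3] flags=1000 → (cmp)
[4] flags=1000 MI?T → r1=0xed
[5] flags=1000 CC?T → r2=0x4b
[6] flags=1000 GT?F → skip
[7] flags=1000 → (cmp)
[8] flags=1000 CS?F → skip
[9] flags=1000 CC?T → r3=0x66

VAL = 0xed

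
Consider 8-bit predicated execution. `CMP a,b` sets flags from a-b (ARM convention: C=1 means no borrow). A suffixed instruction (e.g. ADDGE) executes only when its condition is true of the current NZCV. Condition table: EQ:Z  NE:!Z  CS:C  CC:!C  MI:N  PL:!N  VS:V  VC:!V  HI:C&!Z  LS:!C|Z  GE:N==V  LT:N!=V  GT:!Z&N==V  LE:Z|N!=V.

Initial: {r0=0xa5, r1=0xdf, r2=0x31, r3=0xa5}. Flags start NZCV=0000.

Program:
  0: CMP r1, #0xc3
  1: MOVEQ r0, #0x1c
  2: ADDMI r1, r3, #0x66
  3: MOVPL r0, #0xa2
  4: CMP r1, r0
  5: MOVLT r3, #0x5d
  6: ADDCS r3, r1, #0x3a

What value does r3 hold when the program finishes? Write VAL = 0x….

[0] flags=0010 → (cmp)
[1] flags=0010 EQ?F → skip
[2] flags=0010 MI?F → skip
[3] flags=0010 PL?T → r0=0xa2
[4] flags=0010 → (cmp)
[5] flags=0010 LT?F → skip
[6] flags=0010 CS?T → r3=0x19

VAL = 0x19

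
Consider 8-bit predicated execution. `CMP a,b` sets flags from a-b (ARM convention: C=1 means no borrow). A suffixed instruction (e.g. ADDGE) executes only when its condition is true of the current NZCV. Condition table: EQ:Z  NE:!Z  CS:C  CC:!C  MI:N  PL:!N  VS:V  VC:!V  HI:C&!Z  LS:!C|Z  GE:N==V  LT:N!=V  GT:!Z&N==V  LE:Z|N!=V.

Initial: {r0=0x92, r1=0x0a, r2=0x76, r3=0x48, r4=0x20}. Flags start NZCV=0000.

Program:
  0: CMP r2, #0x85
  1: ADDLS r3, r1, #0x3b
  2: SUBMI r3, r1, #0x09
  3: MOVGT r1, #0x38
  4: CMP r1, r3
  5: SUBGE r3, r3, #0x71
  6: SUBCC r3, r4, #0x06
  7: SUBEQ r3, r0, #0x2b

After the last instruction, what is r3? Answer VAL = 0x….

VAL = 0x90

[0] flags=1001 → (cmp)
[1] flags=1001 LS?T → r3=0x45
[2] flags=1001 MI?T → r3=0x01
[3] flags=1001 GT?T → r1=0x38
[4] flags=0010 → (cmp)
[5] flags=0010 GE?T → r3=0x90
[6] flags=0010 CC?F → skip
[7] flags=0010 EQ?F → skip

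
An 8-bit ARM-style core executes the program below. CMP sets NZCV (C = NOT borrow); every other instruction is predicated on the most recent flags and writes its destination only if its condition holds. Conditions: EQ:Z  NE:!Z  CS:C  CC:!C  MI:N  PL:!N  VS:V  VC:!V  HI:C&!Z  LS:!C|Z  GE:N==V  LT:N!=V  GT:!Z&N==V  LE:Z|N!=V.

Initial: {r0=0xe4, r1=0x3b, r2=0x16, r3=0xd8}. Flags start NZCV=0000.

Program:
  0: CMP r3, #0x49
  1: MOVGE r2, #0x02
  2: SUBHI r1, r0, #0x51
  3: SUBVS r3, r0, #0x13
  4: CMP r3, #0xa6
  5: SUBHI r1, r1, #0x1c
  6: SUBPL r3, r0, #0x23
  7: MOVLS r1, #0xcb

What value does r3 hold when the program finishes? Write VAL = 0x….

0: ✓ CMP  NZCV=1010
1: · MOVGE
2: ✓ SUBHI  r1←0x93
3: · SUBVS
4: ✓ CMP  NZCV=0010
5: ✓ SUBHI  r1←0x77
6: ✓ SUBPL  r3←0xc1
7: · MOVLS

VAL = 0xc1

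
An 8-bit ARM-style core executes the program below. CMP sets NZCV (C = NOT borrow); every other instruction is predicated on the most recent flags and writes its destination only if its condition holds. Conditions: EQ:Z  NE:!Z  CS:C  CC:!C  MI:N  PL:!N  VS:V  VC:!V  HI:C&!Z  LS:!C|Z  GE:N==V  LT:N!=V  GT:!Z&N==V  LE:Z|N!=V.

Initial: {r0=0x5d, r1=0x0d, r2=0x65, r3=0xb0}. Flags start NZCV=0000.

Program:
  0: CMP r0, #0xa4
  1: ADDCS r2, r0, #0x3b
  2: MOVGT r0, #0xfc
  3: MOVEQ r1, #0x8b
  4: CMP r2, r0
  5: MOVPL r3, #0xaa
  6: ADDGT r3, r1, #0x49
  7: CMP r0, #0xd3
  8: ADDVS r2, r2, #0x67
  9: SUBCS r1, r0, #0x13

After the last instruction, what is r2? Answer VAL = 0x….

[0] flags=1001 → (cmp)
[1] flags=1001 CS?F → skip
[2] flags=1001 GT?T → r0=0xfc
[3] flags=1001 EQ?F → skip
[4] flags=0000 → (cmp)
[5] flags=0000 PL?T → r3=0xaa
[6] flags=0000 GT?T → r3=0x56
[7] flags=0010 → (cmp)
[8] flags=0010 VS?F → skip
[9] flags=0010 CS?T → r1=0xe9

VAL = 0x65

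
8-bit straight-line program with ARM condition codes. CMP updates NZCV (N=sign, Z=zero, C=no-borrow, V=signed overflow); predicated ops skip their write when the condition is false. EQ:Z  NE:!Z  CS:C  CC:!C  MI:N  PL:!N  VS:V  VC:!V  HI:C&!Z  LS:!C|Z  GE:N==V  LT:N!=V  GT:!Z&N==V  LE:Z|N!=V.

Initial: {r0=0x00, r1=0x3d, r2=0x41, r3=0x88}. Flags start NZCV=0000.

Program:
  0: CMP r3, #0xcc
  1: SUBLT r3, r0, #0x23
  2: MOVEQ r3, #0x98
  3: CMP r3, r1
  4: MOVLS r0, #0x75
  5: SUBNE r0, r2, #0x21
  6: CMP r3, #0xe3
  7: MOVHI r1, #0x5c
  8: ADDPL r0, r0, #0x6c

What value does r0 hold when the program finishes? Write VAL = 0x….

0: ✓ CMP  NZCV=1000
1: ✓ SUBLT  r3←0xdd
2: · MOVEQ
3: ✓ CMP  NZCV=1010
4: · MOVLS
5: ✓ SUBNE  r0←0x20
6: ✓ CMP  NZCV=1000
7: · MOVHI
8: · ADDPL

VAL = 0x20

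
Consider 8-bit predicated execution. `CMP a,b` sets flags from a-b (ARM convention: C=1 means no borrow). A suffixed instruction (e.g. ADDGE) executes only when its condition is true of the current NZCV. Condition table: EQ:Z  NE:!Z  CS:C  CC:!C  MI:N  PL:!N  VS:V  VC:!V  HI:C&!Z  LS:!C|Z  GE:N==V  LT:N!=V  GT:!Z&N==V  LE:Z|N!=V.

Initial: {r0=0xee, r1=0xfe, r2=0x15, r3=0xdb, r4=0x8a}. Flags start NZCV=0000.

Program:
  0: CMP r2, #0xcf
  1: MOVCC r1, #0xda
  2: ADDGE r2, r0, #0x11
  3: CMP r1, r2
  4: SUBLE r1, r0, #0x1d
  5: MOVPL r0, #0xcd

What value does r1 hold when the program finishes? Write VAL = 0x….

VAL = 0xd1

[0] flags=0000 → (cmp)
[1] flags=0000 CC?T → r1=0xda
[2] flags=0000 GE?T → r2=0xff
[3] flags=1000 → (cmp)
[4] flags=1000 LE?T → r1=0xd1
[5] flags=1000 PL?F → skip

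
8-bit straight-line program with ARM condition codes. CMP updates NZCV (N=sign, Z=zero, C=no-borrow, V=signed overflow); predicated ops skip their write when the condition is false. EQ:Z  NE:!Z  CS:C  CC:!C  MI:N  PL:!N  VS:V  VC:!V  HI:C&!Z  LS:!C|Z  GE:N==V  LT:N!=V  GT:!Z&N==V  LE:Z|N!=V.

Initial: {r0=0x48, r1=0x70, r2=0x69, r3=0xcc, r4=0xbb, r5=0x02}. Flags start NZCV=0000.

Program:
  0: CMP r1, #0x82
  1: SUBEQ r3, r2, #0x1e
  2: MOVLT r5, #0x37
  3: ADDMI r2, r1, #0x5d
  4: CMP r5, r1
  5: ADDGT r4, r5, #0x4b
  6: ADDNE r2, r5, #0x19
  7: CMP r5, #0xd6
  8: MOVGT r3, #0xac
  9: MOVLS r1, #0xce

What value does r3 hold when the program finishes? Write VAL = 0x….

VAL = 0xac

0: ✓ CMP  NZCV=1001
1: · SUBEQ
2: · MOVLT
3: ✓ ADDMI  r2←0xcd
4: ✓ CMP  NZCV=1000
5: · ADDGT
6: ✓ ADDNE  r2←0x1b
7: ✓ CMP  NZCV=0000
8: ✓ MOVGT  r3←0xac
9: ✓ MOVLS  r1←0xce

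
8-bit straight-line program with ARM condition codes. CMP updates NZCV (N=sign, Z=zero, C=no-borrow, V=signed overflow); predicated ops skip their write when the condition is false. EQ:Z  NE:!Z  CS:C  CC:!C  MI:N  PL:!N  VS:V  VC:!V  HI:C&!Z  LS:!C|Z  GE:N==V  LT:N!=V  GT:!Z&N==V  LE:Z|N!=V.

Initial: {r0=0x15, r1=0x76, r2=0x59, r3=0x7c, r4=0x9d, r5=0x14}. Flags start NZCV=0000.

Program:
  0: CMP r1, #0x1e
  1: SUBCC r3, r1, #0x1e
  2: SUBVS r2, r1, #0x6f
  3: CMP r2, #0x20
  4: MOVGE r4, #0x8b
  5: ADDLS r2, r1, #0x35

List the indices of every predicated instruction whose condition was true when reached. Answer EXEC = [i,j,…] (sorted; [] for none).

[0] flags=0010 → (cmp)
[1] flags=0010 CC?F → skip
[2] flags=0010 VS?F → skip
[3] flags=0010 → (cmp)
[4] flags=0010 GE?T → r4=0x8b
[5] flags=0010 LS?F → skip

EXEC = [4]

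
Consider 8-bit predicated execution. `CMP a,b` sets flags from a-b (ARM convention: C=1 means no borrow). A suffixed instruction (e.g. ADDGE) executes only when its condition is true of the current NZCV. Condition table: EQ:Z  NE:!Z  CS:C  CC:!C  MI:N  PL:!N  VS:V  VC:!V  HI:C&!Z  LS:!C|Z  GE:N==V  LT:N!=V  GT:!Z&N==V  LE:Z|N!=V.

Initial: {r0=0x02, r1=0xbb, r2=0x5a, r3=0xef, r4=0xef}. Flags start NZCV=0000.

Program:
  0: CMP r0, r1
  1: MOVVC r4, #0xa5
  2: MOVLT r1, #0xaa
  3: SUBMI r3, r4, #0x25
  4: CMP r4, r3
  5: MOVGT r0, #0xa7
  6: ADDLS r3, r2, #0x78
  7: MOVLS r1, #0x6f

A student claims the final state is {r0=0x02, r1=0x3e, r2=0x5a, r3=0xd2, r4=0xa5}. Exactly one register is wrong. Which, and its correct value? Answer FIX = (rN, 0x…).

FIX = (r1, 0x6f)

[0] flags=0000 → (cmp)
[1] flags=0000 VC?T → r4=0xa5
[2] flags=0000 LT?F → skip
[3] flags=0000 MI?F → skip
[4] flags=1000 → (cmp)
[5] flags=1000 GT?F → skip
[6] flags=1000 LS?T → r3=0xd2
[7] flags=1000 LS?T → r1=0x6f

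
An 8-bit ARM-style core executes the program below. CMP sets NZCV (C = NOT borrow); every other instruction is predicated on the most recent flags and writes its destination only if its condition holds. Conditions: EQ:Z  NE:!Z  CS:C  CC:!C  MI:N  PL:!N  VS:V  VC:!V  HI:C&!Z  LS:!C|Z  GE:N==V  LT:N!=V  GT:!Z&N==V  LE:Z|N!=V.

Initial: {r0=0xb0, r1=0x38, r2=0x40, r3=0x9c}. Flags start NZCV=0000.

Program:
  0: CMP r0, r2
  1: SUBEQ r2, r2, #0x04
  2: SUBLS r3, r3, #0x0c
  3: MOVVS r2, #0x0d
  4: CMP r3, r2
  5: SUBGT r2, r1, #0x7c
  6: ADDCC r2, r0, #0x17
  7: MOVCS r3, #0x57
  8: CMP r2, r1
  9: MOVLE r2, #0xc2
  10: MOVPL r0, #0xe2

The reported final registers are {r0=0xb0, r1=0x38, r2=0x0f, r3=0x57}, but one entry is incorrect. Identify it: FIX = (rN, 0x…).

FIX = (r2, 0xc2)

[0] flags=0011 → (cmp)
[1] flags=0011 EQ?F → skip
[2] flags=0011 LS?F → skip
[3] flags=0011 VS?T → r2=0x0d
[4] flags=1010 → (cmp)
[5] flags=1010 GT?F → skip
[6] flags=1010 CC?F → skip
[7] flags=1010 CS?T → r3=0x57
[8] flags=1000 → (cmp)
[9] flags=1000 LE?T → r2=0xc2
[10] flags=1000 PL?F → skip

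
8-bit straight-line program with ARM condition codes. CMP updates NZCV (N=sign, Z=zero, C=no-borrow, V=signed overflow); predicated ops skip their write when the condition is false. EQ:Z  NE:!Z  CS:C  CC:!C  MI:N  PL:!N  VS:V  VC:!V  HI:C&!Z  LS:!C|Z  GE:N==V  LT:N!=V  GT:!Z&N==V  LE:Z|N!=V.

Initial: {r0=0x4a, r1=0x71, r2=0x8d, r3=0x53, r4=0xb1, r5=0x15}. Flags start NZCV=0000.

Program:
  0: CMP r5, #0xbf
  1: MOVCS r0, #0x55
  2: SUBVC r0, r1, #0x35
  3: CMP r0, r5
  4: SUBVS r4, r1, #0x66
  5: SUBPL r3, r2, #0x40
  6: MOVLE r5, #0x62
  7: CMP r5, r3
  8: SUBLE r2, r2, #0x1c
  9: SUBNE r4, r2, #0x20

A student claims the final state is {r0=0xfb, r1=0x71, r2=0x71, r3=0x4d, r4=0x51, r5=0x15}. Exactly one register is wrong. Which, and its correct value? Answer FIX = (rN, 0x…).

FIX = (r0, 0x3c)

0: ✓ CMP  NZCV=0000
1: · MOVCS
2: ✓ SUBVC  r0←0x3c
3: ✓ CMP  NZCV=0010
4: · SUBVS
5: ✓ SUBPL  r3←0x4d
6: · MOVLE
7: ✓ CMP  NZCV=1000
8: ✓ SUBLE  r2←0x71
9: ✓ SUBNE  r4←0x51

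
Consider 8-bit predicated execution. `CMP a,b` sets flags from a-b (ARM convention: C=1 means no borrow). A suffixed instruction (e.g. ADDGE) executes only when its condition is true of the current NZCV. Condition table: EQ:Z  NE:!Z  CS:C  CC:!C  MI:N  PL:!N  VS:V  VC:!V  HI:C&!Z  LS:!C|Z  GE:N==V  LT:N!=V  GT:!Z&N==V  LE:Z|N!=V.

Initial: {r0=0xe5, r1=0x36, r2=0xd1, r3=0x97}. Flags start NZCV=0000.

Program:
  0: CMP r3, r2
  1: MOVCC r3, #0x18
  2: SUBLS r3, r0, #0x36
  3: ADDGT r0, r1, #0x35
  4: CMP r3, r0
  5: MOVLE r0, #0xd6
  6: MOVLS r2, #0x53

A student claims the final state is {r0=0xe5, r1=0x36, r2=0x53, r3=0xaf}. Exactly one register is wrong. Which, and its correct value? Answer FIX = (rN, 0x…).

FIX = (r0, 0xd6)

0: ✓ CMP  NZCV=1000
1: ✓ MOVCC  r3←0x18
2: ✓ SUBLS  r3←0xaf
3: · ADDGT
4: ✓ CMP  NZCV=1000
5: ✓ MOVLE  r0←0xd6
6: ✓ MOVLS  r2←0x53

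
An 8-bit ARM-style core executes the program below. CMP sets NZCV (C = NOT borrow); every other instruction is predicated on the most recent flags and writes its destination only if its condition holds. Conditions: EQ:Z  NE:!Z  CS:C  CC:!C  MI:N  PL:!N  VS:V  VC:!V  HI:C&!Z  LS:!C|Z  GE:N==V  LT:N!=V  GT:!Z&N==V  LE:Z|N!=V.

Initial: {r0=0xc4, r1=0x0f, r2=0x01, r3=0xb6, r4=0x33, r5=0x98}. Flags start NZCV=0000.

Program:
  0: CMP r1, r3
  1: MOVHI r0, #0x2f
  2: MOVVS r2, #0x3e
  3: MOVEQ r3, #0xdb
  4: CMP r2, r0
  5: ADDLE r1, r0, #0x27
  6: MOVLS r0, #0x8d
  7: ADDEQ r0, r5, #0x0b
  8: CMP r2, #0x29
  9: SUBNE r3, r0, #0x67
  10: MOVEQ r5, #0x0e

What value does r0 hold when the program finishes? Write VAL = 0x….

0: ✓ CMP  NZCV=0000
1: · MOVHI
2: · MOVVS
3: · MOVEQ
4: ✓ CMP  NZCV=0000
5: · ADDLE
6: ✓ MOVLS  r0←0x8d
7: · ADDEQ
8: ✓ CMP  NZCV=1000
9: ✓ SUBNE  r3←0x26
10: · MOVEQ

VAL = 0x8d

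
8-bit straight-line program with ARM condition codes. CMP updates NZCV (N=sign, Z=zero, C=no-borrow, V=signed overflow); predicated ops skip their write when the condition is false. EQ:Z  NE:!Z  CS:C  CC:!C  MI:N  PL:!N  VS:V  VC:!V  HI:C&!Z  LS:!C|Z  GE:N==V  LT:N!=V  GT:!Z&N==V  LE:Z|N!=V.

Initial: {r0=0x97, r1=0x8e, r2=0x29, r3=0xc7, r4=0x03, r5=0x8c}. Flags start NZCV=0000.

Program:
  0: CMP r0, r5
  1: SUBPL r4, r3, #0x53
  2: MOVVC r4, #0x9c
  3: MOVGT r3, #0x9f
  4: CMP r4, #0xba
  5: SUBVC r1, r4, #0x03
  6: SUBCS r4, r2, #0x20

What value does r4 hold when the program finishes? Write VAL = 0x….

VAL = 0x9c

0: ✓ CMP  NZCV=0010
1: ✓ SUBPL  r4←0x74
2: ✓ MOVVC  r4←0x9c
3: ✓ MOVGT  r3←0x9f
4: ✓ CMP  NZCV=1000
5: ✓ SUBVC  r1←0x99
6: · SUBCS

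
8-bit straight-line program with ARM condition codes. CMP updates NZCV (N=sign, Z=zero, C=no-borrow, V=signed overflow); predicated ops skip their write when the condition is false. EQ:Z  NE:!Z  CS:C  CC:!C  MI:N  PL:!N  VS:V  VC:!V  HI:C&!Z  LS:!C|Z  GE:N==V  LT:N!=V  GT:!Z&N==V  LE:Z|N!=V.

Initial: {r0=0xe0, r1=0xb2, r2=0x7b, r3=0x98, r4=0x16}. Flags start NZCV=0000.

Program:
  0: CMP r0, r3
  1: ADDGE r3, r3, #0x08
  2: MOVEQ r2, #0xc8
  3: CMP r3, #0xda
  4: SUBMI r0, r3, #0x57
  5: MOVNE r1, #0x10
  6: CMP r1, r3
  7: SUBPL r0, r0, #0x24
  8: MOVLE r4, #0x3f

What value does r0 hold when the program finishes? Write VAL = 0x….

0: ✓ CMP  NZCV=0010
1: ✓ ADDGE  r3←0xa0
2: · MOVEQ
3: ✓ CMP  NZCV=1000
4: ✓ SUBMI  r0←0x49
5: ✓ MOVNE  r1←0x10
6: ✓ CMP  NZCV=0000
7: ✓ SUBPL  r0←0x25
8: · MOVLE

VAL = 0x25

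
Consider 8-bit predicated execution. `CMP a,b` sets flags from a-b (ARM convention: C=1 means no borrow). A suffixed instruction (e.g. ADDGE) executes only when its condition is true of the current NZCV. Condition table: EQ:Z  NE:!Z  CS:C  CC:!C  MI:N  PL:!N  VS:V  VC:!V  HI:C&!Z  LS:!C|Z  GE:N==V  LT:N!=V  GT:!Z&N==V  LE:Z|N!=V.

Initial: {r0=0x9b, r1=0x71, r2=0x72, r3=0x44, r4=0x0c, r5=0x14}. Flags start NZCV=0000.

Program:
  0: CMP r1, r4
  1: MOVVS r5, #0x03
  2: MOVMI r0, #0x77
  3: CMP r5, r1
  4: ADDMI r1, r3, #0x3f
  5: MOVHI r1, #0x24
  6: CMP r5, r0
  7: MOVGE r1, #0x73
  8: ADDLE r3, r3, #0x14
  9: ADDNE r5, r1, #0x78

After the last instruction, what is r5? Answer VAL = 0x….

VAL = 0xeb

0: ✓ CMP  NZCV=0010
1: · MOVVS
2: · MOVMI
3: ✓ CMP  NZCV=1000
4: ✓ ADDMI  r1←0x83
5: · MOVHI
6: ✓ CMP  NZCV=0000
7: ✓ MOVGE  r1←0x73
8: · ADDLE
9: ✓ ADDNE  r5←0xeb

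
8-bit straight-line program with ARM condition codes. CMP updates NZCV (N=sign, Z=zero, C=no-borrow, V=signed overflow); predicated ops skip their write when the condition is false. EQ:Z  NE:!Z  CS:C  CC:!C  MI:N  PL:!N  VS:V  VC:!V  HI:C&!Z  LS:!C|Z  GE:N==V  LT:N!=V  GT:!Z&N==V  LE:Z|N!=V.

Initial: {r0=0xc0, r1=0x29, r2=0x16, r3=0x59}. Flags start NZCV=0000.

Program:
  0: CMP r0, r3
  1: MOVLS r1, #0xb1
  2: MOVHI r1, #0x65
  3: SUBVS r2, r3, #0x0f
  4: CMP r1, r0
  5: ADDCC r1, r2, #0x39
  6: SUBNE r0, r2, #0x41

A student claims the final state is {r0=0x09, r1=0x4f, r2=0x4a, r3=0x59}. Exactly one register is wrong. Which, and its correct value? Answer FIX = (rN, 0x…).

[0] flags=0011 → (cmp)
[1] flags=0011 LS?F → skip
[2] flags=0011 HI?T → r1=0x65
[3] flags=0011 VS?T → r2=0x4a
[4] flags=1001 → (cmp)
[5] flags=1001 CC?T → r1=0x83
[6] flags=1001 NE?T → r0=0x09

FIX = (r1, 0x83)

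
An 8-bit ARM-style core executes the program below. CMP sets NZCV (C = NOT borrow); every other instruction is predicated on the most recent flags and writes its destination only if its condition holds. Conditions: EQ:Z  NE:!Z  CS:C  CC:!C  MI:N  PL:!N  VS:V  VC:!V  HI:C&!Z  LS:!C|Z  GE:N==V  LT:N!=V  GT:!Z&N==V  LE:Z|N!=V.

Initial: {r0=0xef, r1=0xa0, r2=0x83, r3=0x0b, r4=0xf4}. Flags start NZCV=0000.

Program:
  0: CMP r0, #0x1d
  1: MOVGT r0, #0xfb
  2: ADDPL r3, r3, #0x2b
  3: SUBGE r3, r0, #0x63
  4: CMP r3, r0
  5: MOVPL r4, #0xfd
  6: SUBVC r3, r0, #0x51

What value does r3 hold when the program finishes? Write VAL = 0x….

VAL = 0x9e

0: ✓ CMP  NZCV=1010
1: · MOVGT
2: · ADDPL
3: · SUBGE
4: ✓ CMP  NZCV=0000
5: ✓ MOVPL  r4←0xfd
6: ✓ SUBVC  r3←0x9e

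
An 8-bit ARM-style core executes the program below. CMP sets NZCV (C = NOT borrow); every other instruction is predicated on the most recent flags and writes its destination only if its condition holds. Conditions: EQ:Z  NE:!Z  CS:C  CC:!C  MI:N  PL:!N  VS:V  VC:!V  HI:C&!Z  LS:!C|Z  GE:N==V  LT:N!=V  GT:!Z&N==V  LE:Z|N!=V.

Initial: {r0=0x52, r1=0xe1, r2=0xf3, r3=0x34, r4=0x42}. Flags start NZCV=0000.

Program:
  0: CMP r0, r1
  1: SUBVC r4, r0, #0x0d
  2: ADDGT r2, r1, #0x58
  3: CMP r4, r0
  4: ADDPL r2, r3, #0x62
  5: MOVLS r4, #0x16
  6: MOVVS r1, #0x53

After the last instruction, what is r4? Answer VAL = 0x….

VAL = 0x16

0: ✓ CMP  NZCV=0000
1: ✓ SUBVC  r4←0x45
2: ✓ ADDGT  r2←0x39
3: ✓ CMP  NZCV=1000
4: · ADDPL
5: ✓ MOVLS  r4←0x16
6: · MOVVS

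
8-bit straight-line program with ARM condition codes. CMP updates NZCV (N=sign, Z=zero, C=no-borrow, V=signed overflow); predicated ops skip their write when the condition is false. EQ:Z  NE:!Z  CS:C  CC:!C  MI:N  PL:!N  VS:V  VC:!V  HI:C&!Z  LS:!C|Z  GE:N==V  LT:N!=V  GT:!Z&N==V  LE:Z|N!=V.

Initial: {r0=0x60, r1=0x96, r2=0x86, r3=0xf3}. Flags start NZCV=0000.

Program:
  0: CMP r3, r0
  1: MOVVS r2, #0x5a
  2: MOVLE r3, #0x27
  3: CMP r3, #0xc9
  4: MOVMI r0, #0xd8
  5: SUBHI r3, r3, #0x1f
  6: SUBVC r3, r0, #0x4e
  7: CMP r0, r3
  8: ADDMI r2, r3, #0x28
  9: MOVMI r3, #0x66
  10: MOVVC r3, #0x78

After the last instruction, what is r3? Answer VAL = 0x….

0: ✓ CMP  NZCV=1010
1: · MOVVS
2: ✓ MOVLE  r3←0x27
3: ✓ CMP  NZCV=0000
4: · MOVMI
5: · SUBHI
6: ✓ SUBVC  r3←0x12
7: ✓ CMP  NZCV=0010
8: · ADDMI
9: · MOVMI
10: ✓ MOVVC  r3←0x78

VAL = 0x78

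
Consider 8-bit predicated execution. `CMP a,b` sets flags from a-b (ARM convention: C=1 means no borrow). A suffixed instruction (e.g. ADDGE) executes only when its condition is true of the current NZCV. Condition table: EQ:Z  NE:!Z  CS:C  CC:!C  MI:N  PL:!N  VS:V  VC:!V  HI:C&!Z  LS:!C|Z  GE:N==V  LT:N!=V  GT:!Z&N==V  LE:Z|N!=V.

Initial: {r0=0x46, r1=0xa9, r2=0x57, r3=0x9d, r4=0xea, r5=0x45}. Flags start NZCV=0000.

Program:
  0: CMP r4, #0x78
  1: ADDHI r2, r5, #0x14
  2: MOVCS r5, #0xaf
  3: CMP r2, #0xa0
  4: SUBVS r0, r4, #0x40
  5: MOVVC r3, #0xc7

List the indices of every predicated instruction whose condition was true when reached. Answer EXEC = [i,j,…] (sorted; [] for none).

0: ✓ CMP  NZCV=0011
1: ✓ ADDHI  r2←0x59
2: ✓ MOVCS  r5←0xaf
3: ✓ CMP  NZCV=1001
4: ✓ SUBVS  r0←0xaa
5: · MOVVC

EXEC = [1,2,4]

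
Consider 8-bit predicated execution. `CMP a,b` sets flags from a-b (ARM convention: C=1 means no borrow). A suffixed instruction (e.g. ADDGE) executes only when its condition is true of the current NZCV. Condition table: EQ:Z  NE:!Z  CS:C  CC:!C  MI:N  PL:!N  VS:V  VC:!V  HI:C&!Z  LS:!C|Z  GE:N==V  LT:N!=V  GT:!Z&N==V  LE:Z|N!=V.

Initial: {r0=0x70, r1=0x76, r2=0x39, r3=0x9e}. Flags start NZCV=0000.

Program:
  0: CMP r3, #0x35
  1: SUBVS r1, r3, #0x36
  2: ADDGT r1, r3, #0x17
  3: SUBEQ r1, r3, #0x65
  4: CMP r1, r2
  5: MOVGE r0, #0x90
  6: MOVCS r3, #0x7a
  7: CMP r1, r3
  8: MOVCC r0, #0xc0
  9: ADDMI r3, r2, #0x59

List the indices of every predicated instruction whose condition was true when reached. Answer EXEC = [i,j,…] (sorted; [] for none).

EXEC = [1,5,6,8,9]

0: ✓ CMP  NZCV=0011
1: ✓ SUBVS  r1←0x68
2: · ADDGT
3: · SUBEQ
4: ✓ CMP  NZCV=0010
5: ✓ MOVGE  r0←0x90
6: ✓ MOVCS  r3←0x7a
7: ✓ CMP  NZCV=1000
8: ✓ MOVCC  r0←0xc0
9: ✓ ADDMI  r3←0x92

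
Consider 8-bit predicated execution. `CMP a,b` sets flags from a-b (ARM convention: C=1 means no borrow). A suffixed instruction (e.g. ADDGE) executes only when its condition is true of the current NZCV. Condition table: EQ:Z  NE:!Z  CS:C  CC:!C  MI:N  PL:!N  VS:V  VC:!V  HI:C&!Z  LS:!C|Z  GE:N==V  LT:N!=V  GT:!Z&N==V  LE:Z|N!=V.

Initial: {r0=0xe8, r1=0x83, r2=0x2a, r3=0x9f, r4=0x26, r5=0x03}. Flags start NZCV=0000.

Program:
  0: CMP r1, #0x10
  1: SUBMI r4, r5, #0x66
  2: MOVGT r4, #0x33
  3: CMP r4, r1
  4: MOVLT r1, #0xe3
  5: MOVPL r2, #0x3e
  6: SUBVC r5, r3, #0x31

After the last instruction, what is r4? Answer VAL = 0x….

VAL = 0x26

0: ✓ CMP  NZCV=0011
1: · SUBMI
2: · MOVGT
3: ✓ CMP  NZCV=1001
4: · MOVLT
5: · MOVPL
6: · SUBVC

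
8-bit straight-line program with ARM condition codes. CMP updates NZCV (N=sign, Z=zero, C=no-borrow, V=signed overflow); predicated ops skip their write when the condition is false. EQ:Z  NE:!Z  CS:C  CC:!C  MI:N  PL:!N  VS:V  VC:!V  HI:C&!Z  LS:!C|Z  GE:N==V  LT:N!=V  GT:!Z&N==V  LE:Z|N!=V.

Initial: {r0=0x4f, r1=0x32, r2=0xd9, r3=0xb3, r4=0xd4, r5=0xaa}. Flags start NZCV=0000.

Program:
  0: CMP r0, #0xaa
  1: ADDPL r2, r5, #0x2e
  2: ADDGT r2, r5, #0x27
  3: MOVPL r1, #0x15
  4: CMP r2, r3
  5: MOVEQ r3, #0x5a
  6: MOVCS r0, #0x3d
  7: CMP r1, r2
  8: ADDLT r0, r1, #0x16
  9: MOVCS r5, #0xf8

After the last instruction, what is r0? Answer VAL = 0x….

VAL = 0x3d

[0] flags=1001 → (cmp)
[1] flags=1001 PL?F → skip
[2] flags=1001 GT?T → r2=0xd1
[3] flags=1001 PL?F → skip
[4] flags=0010 → (cmp)
[5] flags=0010 EQ?F → skip
[6] flags=0010 CS?T → r0=0x3d
[7] flags=0000 → (cmp)
[8] flags=0000 LT?F → skip
[9] flags=0000 CS?F → skip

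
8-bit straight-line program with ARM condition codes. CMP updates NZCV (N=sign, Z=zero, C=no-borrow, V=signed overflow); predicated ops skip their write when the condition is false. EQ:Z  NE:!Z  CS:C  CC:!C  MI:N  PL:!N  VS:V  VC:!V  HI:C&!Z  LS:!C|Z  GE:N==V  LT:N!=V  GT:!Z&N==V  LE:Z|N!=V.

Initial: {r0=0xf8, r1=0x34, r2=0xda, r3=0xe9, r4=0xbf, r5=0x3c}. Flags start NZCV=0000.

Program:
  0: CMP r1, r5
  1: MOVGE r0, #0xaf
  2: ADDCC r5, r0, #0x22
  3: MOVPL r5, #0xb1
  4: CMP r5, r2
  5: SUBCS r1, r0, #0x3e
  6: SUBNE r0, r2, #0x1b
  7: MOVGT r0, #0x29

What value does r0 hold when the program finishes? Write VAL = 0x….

VAL = 0x29

[0] flags=1000 → (cmp)
[1] flags=1000 GE?F → skip
[2] flags=1000 CC?T → r5=0x1a
[3] flags=1000 PL?F → skip
[4] flags=0000 → (cmp)
[5] flags=0000 CS?F → skip
[6] flags=0000 NE?T → r0=0xbf
[7] flags=0000 GT?T → r0=0x29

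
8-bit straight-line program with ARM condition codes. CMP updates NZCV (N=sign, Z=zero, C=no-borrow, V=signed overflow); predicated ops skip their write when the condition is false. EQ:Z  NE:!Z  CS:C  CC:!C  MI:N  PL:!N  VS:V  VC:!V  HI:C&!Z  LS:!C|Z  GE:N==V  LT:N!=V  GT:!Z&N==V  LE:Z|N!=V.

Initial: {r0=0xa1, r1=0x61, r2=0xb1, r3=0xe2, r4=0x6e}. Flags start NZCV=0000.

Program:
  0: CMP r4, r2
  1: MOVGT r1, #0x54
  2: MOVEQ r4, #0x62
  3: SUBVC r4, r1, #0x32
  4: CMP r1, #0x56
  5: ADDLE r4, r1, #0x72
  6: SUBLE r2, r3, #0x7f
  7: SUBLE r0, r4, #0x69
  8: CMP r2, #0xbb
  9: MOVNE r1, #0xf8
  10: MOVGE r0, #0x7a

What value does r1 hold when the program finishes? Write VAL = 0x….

[0] flags=1001 → (cmp)
[1] flags=1001 GT?T → r1=0x54
[2] flags=1001 EQ?F → skip
[3] flags=1001 VC?F → skip
[4] flags=1000 → (cmp)
[5] flags=1000 LE?T → r4=0xc6
[6] flags=1000 LE?T → r2=0x63
[7] flags=1000 LE?T → r0=0x5d
[8] flags=1001 → (cmp)
[9] flags=1001 NE?T → r1=0xf8
[10] flags=1001 GE?T → r0=0x7a

VAL = 0xf8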